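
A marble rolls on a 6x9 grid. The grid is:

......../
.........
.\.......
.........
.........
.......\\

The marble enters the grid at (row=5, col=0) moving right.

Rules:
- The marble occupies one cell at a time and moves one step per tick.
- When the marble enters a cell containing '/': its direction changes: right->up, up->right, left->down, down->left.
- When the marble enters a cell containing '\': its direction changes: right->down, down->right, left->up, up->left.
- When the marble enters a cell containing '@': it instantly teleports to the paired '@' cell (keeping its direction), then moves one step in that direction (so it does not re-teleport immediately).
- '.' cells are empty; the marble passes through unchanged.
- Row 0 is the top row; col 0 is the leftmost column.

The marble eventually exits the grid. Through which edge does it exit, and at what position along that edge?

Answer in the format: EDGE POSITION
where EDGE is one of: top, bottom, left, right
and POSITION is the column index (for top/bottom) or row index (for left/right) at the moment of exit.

Step 1: enter (5,0), '.' pass, move right to (5,1)
Step 2: enter (5,1), '.' pass, move right to (5,2)
Step 3: enter (5,2), '.' pass, move right to (5,3)
Step 4: enter (5,3), '.' pass, move right to (5,4)
Step 5: enter (5,4), '.' pass, move right to (5,5)
Step 6: enter (5,5), '.' pass, move right to (5,6)
Step 7: enter (5,6), '.' pass, move right to (5,7)
Step 8: enter (5,7), '\' deflects right->down, move down to (6,7)
Step 9: at (6,7) — EXIT via bottom edge, pos 7

Answer: bottom 7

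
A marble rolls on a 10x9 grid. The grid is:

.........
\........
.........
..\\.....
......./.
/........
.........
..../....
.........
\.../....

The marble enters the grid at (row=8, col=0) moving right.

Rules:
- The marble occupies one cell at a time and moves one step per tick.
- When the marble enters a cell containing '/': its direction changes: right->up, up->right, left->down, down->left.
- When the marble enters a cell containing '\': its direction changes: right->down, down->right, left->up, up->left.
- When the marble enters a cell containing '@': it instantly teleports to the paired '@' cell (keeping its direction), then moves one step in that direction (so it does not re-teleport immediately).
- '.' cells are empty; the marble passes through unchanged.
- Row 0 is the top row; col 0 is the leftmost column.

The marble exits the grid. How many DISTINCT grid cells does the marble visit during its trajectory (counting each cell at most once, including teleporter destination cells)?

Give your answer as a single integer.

Step 1: enter (8,0), '.' pass, move right to (8,1)
Step 2: enter (8,1), '.' pass, move right to (8,2)
Step 3: enter (8,2), '.' pass, move right to (8,3)
Step 4: enter (8,3), '.' pass, move right to (8,4)
Step 5: enter (8,4), '.' pass, move right to (8,5)
Step 6: enter (8,5), '.' pass, move right to (8,6)
Step 7: enter (8,6), '.' pass, move right to (8,7)
Step 8: enter (8,7), '.' pass, move right to (8,8)
Step 9: enter (8,8), '.' pass, move right to (8,9)
Step 10: at (8,9) — EXIT via right edge, pos 8
Distinct cells visited: 9 (path length 9)

Answer: 9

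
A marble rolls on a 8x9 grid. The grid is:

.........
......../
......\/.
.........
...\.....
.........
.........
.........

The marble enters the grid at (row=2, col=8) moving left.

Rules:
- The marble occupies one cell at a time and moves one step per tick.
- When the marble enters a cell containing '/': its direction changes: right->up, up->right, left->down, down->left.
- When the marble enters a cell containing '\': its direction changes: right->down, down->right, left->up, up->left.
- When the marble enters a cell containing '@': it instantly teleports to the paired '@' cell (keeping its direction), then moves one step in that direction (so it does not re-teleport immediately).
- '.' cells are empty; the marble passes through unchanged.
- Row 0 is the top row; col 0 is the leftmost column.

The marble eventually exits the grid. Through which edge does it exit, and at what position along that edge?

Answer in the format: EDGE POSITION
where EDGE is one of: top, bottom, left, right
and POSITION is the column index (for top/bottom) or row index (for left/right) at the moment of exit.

Answer: bottom 7

Derivation:
Step 1: enter (2,8), '.' pass, move left to (2,7)
Step 2: enter (2,7), '/' deflects left->down, move down to (3,7)
Step 3: enter (3,7), '.' pass, move down to (4,7)
Step 4: enter (4,7), '.' pass, move down to (5,7)
Step 5: enter (5,7), '.' pass, move down to (6,7)
Step 6: enter (6,7), '.' pass, move down to (7,7)
Step 7: enter (7,7), '.' pass, move down to (8,7)
Step 8: at (8,7) — EXIT via bottom edge, pos 7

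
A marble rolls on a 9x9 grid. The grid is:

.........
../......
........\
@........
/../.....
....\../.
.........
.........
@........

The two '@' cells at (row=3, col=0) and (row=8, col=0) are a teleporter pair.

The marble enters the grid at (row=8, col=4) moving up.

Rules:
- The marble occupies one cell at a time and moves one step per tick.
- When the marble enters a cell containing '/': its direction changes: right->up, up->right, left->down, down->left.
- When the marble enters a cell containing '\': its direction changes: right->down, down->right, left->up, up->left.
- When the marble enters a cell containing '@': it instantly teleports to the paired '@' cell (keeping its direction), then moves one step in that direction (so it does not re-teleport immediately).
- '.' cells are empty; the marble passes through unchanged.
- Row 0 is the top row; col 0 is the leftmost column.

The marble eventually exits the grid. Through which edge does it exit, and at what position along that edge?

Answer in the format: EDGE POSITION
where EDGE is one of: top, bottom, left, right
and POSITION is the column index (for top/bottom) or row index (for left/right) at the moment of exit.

Step 1: enter (8,4), '.' pass, move up to (7,4)
Step 2: enter (7,4), '.' pass, move up to (6,4)
Step 3: enter (6,4), '.' pass, move up to (5,4)
Step 4: enter (5,4), '\' deflects up->left, move left to (5,3)
Step 5: enter (5,3), '.' pass, move left to (5,2)
Step 6: enter (5,2), '.' pass, move left to (5,1)
Step 7: enter (5,1), '.' pass, move left to (5,0)
Step 8: enter (5,0), '.' pass, move left to (5,-1)
Step 9: at (5,-1) — EXIT via left edge, pos 5

Answer: left 5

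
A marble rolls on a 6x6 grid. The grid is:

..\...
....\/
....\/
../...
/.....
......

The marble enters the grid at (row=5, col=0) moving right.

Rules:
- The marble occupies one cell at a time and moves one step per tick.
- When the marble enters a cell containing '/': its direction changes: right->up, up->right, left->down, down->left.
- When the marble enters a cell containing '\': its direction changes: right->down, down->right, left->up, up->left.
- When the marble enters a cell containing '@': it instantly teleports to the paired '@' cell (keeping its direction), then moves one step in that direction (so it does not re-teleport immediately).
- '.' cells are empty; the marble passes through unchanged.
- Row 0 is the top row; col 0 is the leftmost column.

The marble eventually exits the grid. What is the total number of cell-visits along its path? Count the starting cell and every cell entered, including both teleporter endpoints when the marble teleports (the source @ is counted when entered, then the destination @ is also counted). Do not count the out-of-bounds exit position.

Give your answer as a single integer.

Answer: 6

Derivation:
Step 1: enter (5,0), '.' pass, move right to (5,1)
Step 2: enter (5,1), '.' pass, move right to (5,2)
Step 3: enter (5,2), '.' pass, move right to (5,3)
Step 4: enter (5,3), '.' pass, move right to (5,4)
Step 5: enter (5,4), '.' pass, move right to (5,5)
Step 6: enter (5,5), '.' pass, move right to (5,6)
Step 7: at (5,6) — EXIT via right edge, pos 5
Path length (cell visits): 6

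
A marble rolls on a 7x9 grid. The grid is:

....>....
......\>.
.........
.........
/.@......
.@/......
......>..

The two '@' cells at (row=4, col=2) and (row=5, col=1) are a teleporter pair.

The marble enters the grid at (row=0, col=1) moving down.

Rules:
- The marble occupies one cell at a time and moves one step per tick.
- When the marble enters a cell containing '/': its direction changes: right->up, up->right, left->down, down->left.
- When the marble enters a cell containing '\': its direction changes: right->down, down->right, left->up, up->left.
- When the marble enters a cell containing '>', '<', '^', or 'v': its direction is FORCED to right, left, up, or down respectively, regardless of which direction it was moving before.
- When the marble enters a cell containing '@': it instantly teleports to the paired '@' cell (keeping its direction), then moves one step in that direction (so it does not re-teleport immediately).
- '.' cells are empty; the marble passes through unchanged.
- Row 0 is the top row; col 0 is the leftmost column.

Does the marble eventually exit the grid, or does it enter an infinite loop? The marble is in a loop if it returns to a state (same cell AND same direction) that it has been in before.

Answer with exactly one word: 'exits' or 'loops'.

Step 1: enter (0,1), '.' pass, move down to (1,1)
Step 2: enter (1,1), '.' pass, move down to (2,1)
Step 3: enter (2,1), '.' pass, move down to (3,1)
Step 4: enter (3,1), '.' pass, move down to (4,1)
Step 5: enter (4,1), '.' pass, move down to (5,1)
Step 6: enter (5,1), '@' teleport (5,1)->(4,2), also enter (4,2), move down to (5,2)
Step 7: enter (5,2), '/' deflects down->left, move left to (5,1)
Step 8: enter (5,1), '@' teleport (5,1)->(4,2), also enter (4,2), move left to (4,1)
Step 9: enter (4,1), '.' pass, move left to (4,0)
Step 10: enter (4,0), '/' deflects left->down, move down to (5,0)
Step 11: enter (5,0), '.' pass, move down to (6,0)
Step 12: enter (6,0), '.' pass, move down to (7,0)
Step 13: at (7,0) — EXIT via bottom edge, pos 0

Answer: exits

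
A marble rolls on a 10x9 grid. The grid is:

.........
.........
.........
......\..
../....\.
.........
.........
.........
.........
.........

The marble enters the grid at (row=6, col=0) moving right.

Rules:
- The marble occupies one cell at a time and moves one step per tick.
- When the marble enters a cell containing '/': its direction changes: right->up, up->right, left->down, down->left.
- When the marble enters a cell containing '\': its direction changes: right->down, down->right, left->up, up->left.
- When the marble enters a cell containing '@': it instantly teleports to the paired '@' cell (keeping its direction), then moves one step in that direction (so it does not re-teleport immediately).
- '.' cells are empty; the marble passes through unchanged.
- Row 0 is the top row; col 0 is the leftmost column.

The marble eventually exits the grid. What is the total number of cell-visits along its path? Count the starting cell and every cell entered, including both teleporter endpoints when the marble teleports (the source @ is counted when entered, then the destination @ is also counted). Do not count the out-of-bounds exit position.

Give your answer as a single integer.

Answer: 9

Derivation:
Step 1: enter (6,0), '.' pass, move right to (6,1)
Step 2: enter (6,1), '.' pass, move right to (6,2)
Step 3: enter (6,2), '.' pass, move right to (6,3)
Step 4: enter (6,3), '.' pass, move right to (6,4)
Step 5: enter (6,4), '.' pass, move right to (6,5)
Step 6: enter (6,5), '.' pass, move right to (6,6)
Step 7: enter (6,6), '.' pass, move right to (6,7)
Step 8: enter (6,7), '.' pass, move right to (6,8)
Step 9: enter (6,8), '.' pass, move right to (6,9)
Step 10: at (6,9) — EXIT via right edge, pos 6
Path length (cell visits): 9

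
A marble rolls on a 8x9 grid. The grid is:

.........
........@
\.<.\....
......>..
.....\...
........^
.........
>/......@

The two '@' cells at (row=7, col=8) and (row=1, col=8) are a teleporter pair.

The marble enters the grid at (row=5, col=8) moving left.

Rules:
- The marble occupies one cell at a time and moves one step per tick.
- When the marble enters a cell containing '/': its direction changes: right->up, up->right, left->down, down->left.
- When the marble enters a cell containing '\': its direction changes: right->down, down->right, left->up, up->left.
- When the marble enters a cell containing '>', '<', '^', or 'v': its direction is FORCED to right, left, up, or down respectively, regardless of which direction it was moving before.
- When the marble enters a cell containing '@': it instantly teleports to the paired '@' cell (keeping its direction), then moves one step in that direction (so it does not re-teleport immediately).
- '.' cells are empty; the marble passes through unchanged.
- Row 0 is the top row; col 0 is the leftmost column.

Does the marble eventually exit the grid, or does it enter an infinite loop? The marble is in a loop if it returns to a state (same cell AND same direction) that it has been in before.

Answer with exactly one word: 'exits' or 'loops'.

Answer: loops

Derivation:
Step 1: enter (5,8), '^' forces left->up, move up to (4,8)
Step 2: enter (4,8), '.' pass, move up to (3,8)
Step 3: enter (3,8), '.' pass, move up to (2,8)
Step 4: enter (2,8), '.' pass, move up to (1,8)
Step 5: enter (1,8), '@' teleport (1,8)->(7,8), also enter (7,8), move up to (6,8)
Step 6: enter (6,8), '.' pass, move up to (5,8)
Step 7: enter (5,8), '^' forces up->up, move up to (4,8)
Step 8: at (4,8) dir=up — LOOP DETECTED (seen before)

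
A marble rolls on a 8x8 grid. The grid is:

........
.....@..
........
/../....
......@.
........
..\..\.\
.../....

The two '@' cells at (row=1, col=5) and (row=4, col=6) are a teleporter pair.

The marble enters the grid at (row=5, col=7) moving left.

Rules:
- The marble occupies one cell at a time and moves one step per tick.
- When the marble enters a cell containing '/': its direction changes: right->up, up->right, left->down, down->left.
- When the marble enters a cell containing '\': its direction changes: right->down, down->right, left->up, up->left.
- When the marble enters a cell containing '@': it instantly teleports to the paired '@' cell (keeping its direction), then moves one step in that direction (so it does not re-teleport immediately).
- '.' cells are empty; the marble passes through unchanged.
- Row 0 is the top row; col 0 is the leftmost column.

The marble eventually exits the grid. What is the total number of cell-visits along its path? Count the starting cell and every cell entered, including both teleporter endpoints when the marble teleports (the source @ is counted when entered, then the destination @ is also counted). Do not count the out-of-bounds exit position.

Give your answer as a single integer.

Step 1: enter (5,7), '.' pass, move left to (5,6)
Step 2: enter (5,6), '.' pass, move left to (5,5)
Step 3: enter (5,5), '.' pass, move left to (5,4)
Step 4: enter (5,4), '.' pass, move left to (5,3)
Step 5: enter (5,3), '.' pass, move left to (5,2)
Step 6: enter (5,2), '.' pass, move left to (5,1)
Step 7: enter (5,1), '.' pass, move left to (5,0)
Step 8: enter (5,0), '.' pass, move left to (5,-1)
Step 9: at (5,-1) — EXIT via left edge, pos 5
Path length (cell visits): 8

Answer: 8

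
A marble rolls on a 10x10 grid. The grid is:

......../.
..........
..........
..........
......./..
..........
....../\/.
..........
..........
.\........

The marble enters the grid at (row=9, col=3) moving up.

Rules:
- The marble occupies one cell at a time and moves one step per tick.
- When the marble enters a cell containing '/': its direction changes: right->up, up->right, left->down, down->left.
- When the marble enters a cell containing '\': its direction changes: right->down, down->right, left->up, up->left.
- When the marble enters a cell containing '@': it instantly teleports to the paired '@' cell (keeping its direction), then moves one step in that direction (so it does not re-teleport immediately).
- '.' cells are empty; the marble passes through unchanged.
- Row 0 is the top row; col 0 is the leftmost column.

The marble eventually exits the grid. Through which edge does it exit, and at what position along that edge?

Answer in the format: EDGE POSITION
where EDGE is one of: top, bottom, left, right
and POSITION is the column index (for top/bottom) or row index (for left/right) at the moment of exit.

Answer: top 3

Derivation:
Step 1: enter (9,3), '.' pass, move up to (8,3)
Step 2: enter (8,3), '.' pass, move up to (7,3)
Step 3: enter (7,3), '.' pass, move up to (6,3)
Step 4: enter (6,3), '.' pass, move up to (5,3)
Step 5: enter (5,3), '.' pass, move up to (4,3)
Step 6: enter (4,3), '.' pass, move up to (3,3)
Step 7: enter (3,3), '.' pass, move up to (2,3)
Step 8: enter (2,3), '.' pass, move up to (1,3)
Step 9: enter (1,3), '.' pass, move up to (0,3)
Step 10: enter (0,3), '.' pass, move up to (-1,3)
Step 11: at (-1,3) — EXIT via top edge, pos 3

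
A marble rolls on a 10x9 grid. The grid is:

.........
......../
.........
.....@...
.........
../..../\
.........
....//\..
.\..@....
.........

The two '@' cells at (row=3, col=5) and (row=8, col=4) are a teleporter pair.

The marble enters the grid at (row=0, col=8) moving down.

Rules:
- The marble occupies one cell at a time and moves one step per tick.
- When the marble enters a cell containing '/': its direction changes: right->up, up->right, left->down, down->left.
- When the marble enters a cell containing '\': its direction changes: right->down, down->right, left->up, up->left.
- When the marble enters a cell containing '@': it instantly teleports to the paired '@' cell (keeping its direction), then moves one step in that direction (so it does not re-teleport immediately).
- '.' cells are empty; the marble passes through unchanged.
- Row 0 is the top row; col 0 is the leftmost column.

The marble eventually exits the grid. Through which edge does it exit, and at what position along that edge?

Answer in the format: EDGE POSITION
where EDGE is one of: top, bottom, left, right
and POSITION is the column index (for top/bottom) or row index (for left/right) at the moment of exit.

Step 1: enter (0,8), '.' pass, move down to (1,8)
Step 2: enter (1,8), '/' deflects down->left, move left to (1,7)
Step 3: enter (1,7), '.' pass, move left to (1,6)
Step 4: enter (1,6), '.' pass, move left to (1,5)
Step 5: enter (1,5), '.' pass, move left to (1,4)
Step 6: enter (1,4), '.' pass, move left to (1,3)
Step 7: enter (1,3), '.' pass, move left to (1,2)
Step 8: enter (1,2), '.' pass, move left to (1,1)
Step 9: enter (1,1), '.' pass, move left to (1,0)
Step 10: enter (1,0), '.' pass, move left to (1,-1)
Step 11: at (1,-1) — EXIT via left edge, pos 1

Answer: left 1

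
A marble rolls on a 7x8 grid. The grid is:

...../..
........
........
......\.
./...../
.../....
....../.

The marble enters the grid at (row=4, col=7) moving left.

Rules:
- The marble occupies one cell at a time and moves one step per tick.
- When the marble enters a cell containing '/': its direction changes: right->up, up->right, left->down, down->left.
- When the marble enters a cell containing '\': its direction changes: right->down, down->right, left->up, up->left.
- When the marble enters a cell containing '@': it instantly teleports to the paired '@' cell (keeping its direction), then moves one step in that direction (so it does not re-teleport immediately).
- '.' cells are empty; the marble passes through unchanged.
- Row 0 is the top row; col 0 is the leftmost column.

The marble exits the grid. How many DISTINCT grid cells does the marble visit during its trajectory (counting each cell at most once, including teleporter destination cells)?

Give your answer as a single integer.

Answer: 3

Derivation:
Step 1: enter (4,7), '/' deflects left->down, move down to (5,7)
Step 2: enter (5,7), '.' pass, move down to (6,7)
Step 3: enter (6,7), '.' pass, move down to (7,7)
Step 4: at (7,7) — EXIT via bottom edge, pos 7
Distinct cells visited: 3 (path length 3)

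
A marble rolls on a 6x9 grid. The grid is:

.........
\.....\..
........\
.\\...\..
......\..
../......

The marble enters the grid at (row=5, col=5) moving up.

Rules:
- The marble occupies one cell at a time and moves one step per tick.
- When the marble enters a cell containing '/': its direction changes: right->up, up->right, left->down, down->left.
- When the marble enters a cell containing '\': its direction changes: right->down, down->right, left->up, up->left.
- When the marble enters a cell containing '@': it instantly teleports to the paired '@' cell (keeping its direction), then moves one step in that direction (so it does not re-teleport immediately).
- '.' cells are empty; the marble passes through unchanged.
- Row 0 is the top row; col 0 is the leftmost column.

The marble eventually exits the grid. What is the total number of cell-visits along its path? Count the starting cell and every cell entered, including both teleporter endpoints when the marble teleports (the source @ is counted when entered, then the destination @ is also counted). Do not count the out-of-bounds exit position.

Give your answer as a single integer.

Answer: 6

Derivation:
Step 1: enter (5,5), '.' pass, move up to (4,5)
Step 2: enter (4,5), '.' pass, move up to (3,5)
Step 3: enter (3,5), '.' pass, move up to (2,5)
Step 4: enter (2,5), '.' pass, move up to (1,5)
Step 5: enter (1,5), '.' pass, move up to (0,5)
Step 6: enter (0,5), '.' pass, move up to (-1,5)
Step 7: at (-1,5) — EXIT via top edge, pos 5
Path length (cell visits): 6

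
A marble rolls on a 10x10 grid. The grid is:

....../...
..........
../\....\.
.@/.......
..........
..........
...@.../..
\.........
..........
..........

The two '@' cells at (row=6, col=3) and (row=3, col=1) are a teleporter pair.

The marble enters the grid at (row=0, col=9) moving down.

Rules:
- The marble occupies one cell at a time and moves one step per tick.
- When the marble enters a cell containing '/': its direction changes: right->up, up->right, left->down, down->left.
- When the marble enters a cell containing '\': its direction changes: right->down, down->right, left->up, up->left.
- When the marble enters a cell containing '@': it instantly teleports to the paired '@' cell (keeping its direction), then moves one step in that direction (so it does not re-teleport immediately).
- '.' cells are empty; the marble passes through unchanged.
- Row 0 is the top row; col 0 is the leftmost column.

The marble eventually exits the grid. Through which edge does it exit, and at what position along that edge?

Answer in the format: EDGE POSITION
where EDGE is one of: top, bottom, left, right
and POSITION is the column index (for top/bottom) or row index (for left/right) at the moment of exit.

Step 1: enter (0,9), '.' pass, move down to (1,9)
Step 2: enter (1,9), '.' pass, move down to (2,9)
Step 3: enter (2,9), '.' pass, move down to (3,9)
Step 4: enter (3,9), '.' pass, move down to (4,9)
Step 5: enter (4,9), '.' pass, move down to (5,9)
Step 6: enter (5,9), '.' pass, move down to (6,9)
Step 7: enter (6,9), '.' pass, move down to (7,9)
Step 8: enter (7,9), '.' pass, move down to (8,9)
Step 9: enter (8,9), '.' pass, move down to (9,9)
Step 10: enter (9,9), '.' pass, move down to (10,9)
Step 11: at (10,9) — EXIT via bottom edge, pos 9

Answer: bottom 9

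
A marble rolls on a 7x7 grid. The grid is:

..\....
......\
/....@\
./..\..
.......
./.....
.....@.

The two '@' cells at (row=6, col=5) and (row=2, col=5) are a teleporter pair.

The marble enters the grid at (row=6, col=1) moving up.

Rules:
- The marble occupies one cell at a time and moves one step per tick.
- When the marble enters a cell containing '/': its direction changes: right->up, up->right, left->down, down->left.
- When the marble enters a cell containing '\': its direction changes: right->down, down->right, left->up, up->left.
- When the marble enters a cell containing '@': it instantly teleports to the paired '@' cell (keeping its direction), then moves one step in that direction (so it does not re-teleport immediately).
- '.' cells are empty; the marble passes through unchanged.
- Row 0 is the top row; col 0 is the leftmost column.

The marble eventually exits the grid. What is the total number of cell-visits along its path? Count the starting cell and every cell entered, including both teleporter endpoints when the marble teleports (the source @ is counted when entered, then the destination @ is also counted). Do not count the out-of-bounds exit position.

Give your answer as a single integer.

Answer: 7

Derivation:
Step 1: enter (6,1), '.' pass, move up to (5,1)
Step 2: enter (5,1), '/' deflects up->right, move right to (5,2)
Step 3: enter (5,2), '.' pass, move right to (5,3)
Step 4: enter (5,3), '.' pass, move right to (5,4)
Step 5: enter (5,4), '.' pass, move right to (5,5)
Step 6: enter (5,5), '.' pass, move right to (5,6)
Step 7: enter (5,6), '.' pass, move right to (5,7)
Step 8: at (5,7) — EXIT via right edge, pos 5
Path length (cell visits): 7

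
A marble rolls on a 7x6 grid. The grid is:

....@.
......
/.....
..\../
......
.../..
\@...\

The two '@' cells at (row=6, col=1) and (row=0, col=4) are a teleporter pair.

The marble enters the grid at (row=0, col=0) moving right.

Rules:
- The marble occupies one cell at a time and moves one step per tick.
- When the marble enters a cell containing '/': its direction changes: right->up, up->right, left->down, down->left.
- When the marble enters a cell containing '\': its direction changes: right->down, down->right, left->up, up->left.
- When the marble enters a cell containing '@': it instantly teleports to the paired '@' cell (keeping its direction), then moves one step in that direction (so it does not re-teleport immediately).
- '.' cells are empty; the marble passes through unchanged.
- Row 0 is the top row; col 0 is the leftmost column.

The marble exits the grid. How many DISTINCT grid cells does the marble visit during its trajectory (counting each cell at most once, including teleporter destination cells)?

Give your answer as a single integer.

Answer: 10

Derivation:
Step 1: enter (0,0), '.' pass, move right to (0,1)
Step 2: enter (0,1), '.' pass, move right to (0,2)
Step 3: enter (0,2), '.' pass, move right to (0,3)
Step 4: enter (0,3), '.' pass, move right to (0,4)
Step 5: enter (0,4), '@' teleport (0,4)->(6,1), also enter (6,1), move right to (6,2)
Step 6: enter (6,2), '.' pass, move right to (6,3)
Step 7: enter (6,3), '.' pass, move right to (6,4)
Step 8: enter (6,4), '.' pass, move right to (6,5)
Step 9: enter (6,5), '\' deflects right->down, move down to (7,5)
Step 10: at (7,5) — EXIT via bottom edge, pos 5
Distinct cells visited: 10 (path length 10)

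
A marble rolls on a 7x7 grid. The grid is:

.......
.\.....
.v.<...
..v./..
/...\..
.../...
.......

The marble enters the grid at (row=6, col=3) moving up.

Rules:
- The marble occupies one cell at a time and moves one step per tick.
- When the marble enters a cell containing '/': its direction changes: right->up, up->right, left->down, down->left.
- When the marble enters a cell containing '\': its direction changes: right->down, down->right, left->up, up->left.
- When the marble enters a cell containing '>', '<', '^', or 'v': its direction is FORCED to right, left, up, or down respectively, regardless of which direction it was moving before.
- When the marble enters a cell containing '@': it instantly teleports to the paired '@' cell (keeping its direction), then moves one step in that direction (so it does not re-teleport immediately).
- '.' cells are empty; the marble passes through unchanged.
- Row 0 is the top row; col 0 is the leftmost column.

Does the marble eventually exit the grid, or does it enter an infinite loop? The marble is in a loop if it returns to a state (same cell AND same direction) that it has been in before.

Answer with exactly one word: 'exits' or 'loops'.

Step 1: enter (6,3), '.' pass, move up to (5,3)
Step 2: enter (5,3), '/' deflects up->right, move right to (5,4)
Step 3: enter (5,4), '.' pass, move right to (5,5)
Step 4: enter (5,5), '.' pass, move right to (5,6)
Step 5: enter (5,6), '.' pass, move right to (5,7)
Step 6: at (5,7) — EXIT via right edge, pos 5

Answer: exits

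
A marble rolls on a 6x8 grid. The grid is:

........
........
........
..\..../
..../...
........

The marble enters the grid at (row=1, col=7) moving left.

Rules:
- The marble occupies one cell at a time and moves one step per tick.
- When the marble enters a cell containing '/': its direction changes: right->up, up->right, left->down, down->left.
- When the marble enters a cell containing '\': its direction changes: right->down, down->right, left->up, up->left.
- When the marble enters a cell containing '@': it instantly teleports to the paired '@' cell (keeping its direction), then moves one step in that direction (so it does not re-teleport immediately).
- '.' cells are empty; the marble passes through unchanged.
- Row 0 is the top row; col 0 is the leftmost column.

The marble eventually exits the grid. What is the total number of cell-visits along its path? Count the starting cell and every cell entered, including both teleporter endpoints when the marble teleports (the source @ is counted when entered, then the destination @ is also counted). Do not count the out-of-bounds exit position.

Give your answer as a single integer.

Step 1: enter (1,7), '.' pass, move left to (1,6)
Step 2: enter (1,6), '.' pass, move left to (1,5)
Step 3: enter (1,5), '.' pass, move left to (1,4)
Step 4: enter (1,4), '.' pass, move left to (1,3)
Step 5: enter (1,3), '.' pass, move left to (1,2)
Step 6: enter (1,2), '.' pass, move left to (1,1)
Step 7: enter (1,1), '.' pass, move left to (1,0)
Step 8: enter (1,0), '.' pass, move left to (1,-1)
Step 9: at (1,-1) — EXIT via left edge, pos 1
Path length (cell visits): 8

Answer: 8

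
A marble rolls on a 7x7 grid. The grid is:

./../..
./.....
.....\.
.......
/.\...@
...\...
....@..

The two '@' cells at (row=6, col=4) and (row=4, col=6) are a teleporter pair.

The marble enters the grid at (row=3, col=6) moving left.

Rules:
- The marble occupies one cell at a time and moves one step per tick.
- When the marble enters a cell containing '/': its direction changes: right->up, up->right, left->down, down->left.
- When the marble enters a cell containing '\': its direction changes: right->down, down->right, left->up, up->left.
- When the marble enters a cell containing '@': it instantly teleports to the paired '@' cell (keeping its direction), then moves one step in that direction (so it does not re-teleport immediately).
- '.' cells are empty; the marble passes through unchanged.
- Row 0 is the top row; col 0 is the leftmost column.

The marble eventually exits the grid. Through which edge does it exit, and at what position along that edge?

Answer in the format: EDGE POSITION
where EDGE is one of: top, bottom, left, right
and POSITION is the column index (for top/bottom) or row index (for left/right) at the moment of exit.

Answer: left 3

Derivation:
Step 1: enter (3,6), '.' pass, move left to (3,5)
Step 2: enter (3,5), '.' pass, move left to (3,4)
Step 3: enter (3,4), '.' pass, move left to (3,3)
Step 4: enter (3,3), '.' pass, move left to (3,2)
Step 5: enter (3,2), '.' pass, move left to (3,1)
Step 6: enter (3,1), '.' pass, move left to (3,0)
Step 7: enter (3,0), '.' pass, move left to (3,-1)
Step 8: at (3,-1) — EXIT via left edge, pos 3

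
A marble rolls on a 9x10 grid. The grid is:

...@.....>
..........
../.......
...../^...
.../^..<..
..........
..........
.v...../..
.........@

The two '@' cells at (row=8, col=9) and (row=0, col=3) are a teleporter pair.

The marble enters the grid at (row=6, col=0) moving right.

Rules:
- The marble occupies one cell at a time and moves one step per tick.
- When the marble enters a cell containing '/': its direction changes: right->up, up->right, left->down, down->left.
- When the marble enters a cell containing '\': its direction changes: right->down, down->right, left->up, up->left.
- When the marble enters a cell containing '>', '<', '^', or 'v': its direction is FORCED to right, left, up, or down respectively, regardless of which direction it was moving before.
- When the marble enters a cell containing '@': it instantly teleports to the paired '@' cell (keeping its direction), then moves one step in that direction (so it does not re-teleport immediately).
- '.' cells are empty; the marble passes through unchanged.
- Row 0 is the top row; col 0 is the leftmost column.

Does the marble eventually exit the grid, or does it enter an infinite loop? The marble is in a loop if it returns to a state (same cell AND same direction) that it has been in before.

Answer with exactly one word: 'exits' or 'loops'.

Step 1: enter (6,0), '.' pass, move right to (6,1)
Step 2: enter (6,1), '.' pass, move right to (6,2)
Step 3: enter (6,2), '.' pass, move right to (6,3)
Step 4: enter (6,3), '.' pass, move right to (6,4)
Step 5: enter (6,4), '.' pass, move right to (6,5)
Step 6: enter (6,5), '.' pass, move right to (6,6)
Step 7: enter (6,6), '.' pass, move right to (6,7)
Step 8: enter (6,7), '.' pass, move right to (6,8)
Step 9: enter (6,8), '.' pass, move right to (6,9)
Step 10: enter (6,9), '.' pass, move right to (6,10)
Step 11: at (6,10) — EXIT via right edge, pos 6

Answer: exits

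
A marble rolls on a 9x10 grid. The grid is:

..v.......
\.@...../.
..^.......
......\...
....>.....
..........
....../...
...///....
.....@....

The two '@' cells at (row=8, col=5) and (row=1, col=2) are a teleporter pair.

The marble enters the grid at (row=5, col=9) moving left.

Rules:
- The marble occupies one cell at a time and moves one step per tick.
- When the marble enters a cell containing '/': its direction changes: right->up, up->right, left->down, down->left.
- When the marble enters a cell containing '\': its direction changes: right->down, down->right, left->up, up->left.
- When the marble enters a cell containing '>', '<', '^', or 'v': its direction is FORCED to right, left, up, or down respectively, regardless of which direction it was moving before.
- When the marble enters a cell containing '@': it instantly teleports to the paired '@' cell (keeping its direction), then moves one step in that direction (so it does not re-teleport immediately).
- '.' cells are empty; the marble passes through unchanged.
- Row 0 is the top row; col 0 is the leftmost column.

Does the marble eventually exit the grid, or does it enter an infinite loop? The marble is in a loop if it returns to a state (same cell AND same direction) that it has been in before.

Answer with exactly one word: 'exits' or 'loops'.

Answer: exits

Derivation:
Step 1: enter (5,9), '.' pass, move left to (5,8)
Step 2: enter (5,8), '.' pass, move left to (5,7)
Step 3: enter (5,7), '.' pass, move left to (5,6)
Step 4: enter (5,6), '.' pass, move left to (5,5)
Step 5: enter (5,5), '.' pass, move left to (5,4)
Step 6: enter (5,4), '.' pass, move left to (5,3)
Step 7: enter (5,3), '.' pass, move left to (5,2)
Step 8: enter (5,2), '.' pass, move left to (5,1)
Step 9: enter (5,1), '.' pass, move left to (5,0)
Step 10: enter (5,0), '.' pass, move left to (5,-1)
Step 11: at (5,-1) — EXIT via left edge, pos 5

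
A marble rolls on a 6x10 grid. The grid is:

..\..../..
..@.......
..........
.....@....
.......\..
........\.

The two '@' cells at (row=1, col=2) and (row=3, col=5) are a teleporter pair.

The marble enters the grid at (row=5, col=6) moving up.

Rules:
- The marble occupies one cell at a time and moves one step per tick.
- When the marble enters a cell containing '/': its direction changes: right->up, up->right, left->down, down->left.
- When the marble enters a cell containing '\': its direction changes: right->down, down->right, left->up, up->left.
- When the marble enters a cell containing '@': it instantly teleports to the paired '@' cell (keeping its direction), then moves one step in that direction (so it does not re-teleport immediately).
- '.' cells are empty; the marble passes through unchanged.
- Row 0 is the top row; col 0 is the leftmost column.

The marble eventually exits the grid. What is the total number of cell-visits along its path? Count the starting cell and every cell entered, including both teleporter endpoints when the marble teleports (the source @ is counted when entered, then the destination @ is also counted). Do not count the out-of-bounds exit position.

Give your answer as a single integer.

Step 1: enter (5,6), '.' pass, move up to (4,6)
Step 2: enter (4,6), '.' pass, move up to (3,6)
Step 3: enter (3,6), '.' pass, move up to (2,6)
Step 4: enter (2,6), '.' pass, move up to (1,6)
Step 5: enter (1,6), '.' pass, move up to (0,6)
Step 6: enter (0,6), '.' pass, move up to (-1,6)
Step 7: at (-1,6) — EXIT via top edge, pos 6
Path length (cell visits): 6

Answer: 6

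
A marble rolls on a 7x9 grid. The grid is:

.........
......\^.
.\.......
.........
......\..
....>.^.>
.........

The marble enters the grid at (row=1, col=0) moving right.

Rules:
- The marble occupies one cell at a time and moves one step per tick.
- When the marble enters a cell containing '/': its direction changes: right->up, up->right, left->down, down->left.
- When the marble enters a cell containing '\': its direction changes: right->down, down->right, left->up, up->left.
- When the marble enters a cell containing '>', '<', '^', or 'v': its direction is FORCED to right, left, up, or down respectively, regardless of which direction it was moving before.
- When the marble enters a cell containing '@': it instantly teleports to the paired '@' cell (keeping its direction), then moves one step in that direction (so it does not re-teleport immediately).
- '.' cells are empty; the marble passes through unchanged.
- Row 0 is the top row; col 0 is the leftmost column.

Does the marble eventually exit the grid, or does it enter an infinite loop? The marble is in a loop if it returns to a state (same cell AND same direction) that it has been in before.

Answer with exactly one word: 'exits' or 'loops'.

Answer: exits

Derivation:
Step 1: enter (1,0), '.' pass, move right to (1,1)
Step 2: enter (1,1), '.' pass, move right to (1,2)
Step 3: enter (1,2), '.' pass, move right to (1,3)
Step 4: enter (1,3), '.' pass, move right to (1,4)
Step 5: enter (1,4), '.' pass, move right to (1,5)
Step 6: enter (1,5), '.' pass, move right to (1,6)
Step 7: enter (1,6), '\' deflects right->down, move down to (2,6)
Step 8: enter (2,6), '.' pass, move down to (3,6)
Step 9: enter (3,6), '.' pass, move down to (4,6)
Step 10: enter (4,6), '\' deflects down->right, move right to (4,7)
Step 11: enter (4,7), '.' pass, move right to (4,8)
Step 12: enter (4,8), '.' pass, move right to (4,9)
Step 13: at (4,9) — EXIT via right edge, pos 4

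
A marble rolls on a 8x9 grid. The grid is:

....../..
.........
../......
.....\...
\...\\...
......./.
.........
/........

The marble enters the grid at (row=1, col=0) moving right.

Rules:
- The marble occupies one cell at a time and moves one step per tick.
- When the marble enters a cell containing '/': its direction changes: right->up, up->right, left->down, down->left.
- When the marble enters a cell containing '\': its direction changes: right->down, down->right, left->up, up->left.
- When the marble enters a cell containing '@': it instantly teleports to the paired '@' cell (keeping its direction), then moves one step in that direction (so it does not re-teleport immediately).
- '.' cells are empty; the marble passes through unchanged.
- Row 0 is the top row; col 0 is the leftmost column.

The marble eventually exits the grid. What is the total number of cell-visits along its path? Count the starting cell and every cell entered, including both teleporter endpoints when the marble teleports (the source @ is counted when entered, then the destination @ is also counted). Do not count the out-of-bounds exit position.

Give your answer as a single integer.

Answer: 9

Derivation:
Step 1: enter (1,0), '.' pass, move right to (1,1)
Step 2: enter (1,1), '.' pass, move right to (1,2)
Step 3: enter (1,2), '.' pass, move right to (1,3)
Step 4: enter (1,3), '.' pass, move right to (1,4)
Step 5: enter (1,4), '.' pass, move right to (1,5)
Step 6: enter (1,5), '.' pass, move right to (1,6)
Step 7: enter (1,6), '.' pass, move right to (1,7)
Step 8: enter (1,7), '.' pass, move right to (1,8)
Step 9: enter (1,8), '.' pass, move right to (1,9)
Step 10: at (1,9) — EXIT via right edge, pos 1
Path length (cell visits): 9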